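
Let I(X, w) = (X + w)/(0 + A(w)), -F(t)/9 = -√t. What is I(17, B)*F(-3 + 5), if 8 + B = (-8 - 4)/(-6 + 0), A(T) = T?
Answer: -33*√2/2 ≈ -23.335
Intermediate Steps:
B = -6 (B = -8 + (-8 - 4)/(-6 + 0) = -8 - 12/(-6) = -8 - 12*(-⅙) = -8 + 2 = -6)
F(t) = 9*√t (F(t) = -(-9)*√t = 9*√t)
I(X, w) = (X + w)/w (I(X, w) = (X + w)/(0 + w) = (X + w)/w)
I(17, B)*F(-3 + 5) = ((17 - 6)/(-6))*(9*√(-3 + 5)) = (-⅙*11)*(9*√2) = -33*√2/2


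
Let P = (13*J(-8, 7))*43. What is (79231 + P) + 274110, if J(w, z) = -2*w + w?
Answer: 357813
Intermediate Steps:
J(w, z) = -w
P = 4472 (P = (13*(-1*(-8)))*43 = (13*8)*43 = 104*43 = 4472)
(79231 + P) + 274110 = (79231 + 4472) + 274110 = 83703 + 274110 = 357813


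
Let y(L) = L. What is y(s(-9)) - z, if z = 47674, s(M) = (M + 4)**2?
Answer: -47649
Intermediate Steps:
s(M) = (4 + M)**2
y(s(-9)) - z = (4 - 9)**2 - 1*47674 = (-5)**2 - 47674 = 25 - 47674 = -47649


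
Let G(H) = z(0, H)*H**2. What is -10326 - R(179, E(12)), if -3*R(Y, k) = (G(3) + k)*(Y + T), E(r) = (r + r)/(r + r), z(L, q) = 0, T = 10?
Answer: -10263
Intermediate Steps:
G(H) = 0 (G(H) = 0*H**2 = 0)
E(r) = 1 (E(r) = (2*r)/((2*r)) = (2*r)*(1/(2*r)) = 1)
R(Y, k) = -k*(10 + Y)/3 (R(Y, k) = -(0 + k)*(Y + 10)/3 = -k*(10 + Y)/3)
-10326 - R(179, E(12)) = -10326 - (-10 - 1*179)/3 = -10326 - (-10 - 179)/3 = -10326 - (-189)/3 = -10326 - 1*(-63) = -10326 + 63 = -10263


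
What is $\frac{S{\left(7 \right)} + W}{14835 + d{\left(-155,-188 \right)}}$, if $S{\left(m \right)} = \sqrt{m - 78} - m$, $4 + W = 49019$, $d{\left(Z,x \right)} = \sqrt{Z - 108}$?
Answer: $\frac{49008 + i \sqrt{71}}{14835 + i \sqrt{263}} \approx 3.3035 - 0.0030434 i$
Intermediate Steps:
$d{\left(Z,x \right)} = \sqrt{-108 + Z}$
$W = 49015$ ($W = -4 + 49019 = 49015$)
$S{\left(m \right)} = \sqrt{-78 + m} - m$
$\frac{S{\left(7 \right)} + W}{14835 + d{\left(-155,-188 \right)}} = \frac{\left(\sqrt{-78 + 7} - 7\right) + 49015}{14835 + \sqrt{-108 - 155}} = \frac{\left(\sqrt{-71} - 7\right) + 49015}{14835 + \sqrt{-263}} = \frac{\left(i \sqrt{71} - 7\right) + 49015}{14835 + i \sqrt{263}} = \frac{\left(-7 + i \sqrt{71}\right) + 49015}{14835 + i \sqrt{263}} = \frac{49008 + i \sqrt{71}}{14835 + i \sqrt{263}}$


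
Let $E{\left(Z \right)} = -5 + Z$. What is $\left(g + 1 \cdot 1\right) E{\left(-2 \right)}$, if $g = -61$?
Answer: $420$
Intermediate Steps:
$\left(g + 1 \cdot 1\right) E{\left(-2 \right)} = \left(-61 + 1 \cdot 1\right) \left(-5 - 2\right) = \left(-61 + 1\right) \left(-7\right) = \left(-60\right) \left(-7\right) = 420$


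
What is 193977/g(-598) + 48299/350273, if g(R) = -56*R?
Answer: 9937477519/1675706032 ≈ 5.9303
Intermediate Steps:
193977/g(-598) + 48299/350273 = 193977/((-56*(-598))) + 48299/350273 = 193977/33488 + 48299*(1/350273) = 193977*(1/33488) + 48299/350273 = 27711/4784 + 48299/350273 = 9937477519/1675706032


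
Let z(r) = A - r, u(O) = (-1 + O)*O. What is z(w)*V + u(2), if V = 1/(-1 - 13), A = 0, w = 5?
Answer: 33/14 ≈ 2.3571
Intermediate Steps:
V = -1/14 (V = 1/(-14) = -1/14 ≈ -0.071429)
u(O) = O*(-1 + O)
z(r) = -r (z(r) = 0 - r = -r)
z(w)*V + u(2) = -1*5*(-1/14) + 2*(-1 + 2) = -5*(-1/14) + 2*1 = 5/14 + 2 = 33/14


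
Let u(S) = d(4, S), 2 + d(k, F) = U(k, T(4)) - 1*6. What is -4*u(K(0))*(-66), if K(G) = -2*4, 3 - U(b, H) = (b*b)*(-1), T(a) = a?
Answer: 2904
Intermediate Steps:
U(b, H) = 3 + b² (U(b, H) = 3 - b*b*(-1) = 3 - b²*(-1) = 3 - (-1)*b² = 3 + b²)
K(G) = -8
d(k, F) = -5 + k² (d(k, F) = -2 + ((3 + k²) - 1*6) = -2 + ((3 + k²) - 6) = -2 + (-3 + k²) = -5 + k²)
u(S) = 11 (u(S) = -5 + 4² = -5 + 16 = 11)
-4*u(K(0))*(-66) = -4*11*(-66) = -44*(-66) = 2904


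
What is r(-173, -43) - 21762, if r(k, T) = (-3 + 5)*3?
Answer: -21756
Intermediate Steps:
r(k, T) = 6 (r(k, T) = 2*3 = 6)
r(-173, -43) - 21762 = 6 - 21762 = -21756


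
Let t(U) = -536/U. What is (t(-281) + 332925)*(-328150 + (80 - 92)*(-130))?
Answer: -30553298237990/281 ≈ -1.0873e+11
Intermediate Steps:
(t(-281) + 332925)*(-328150 + (80 - 92)*(-130)) = (-536/(-281) + 332925)*(-328150 + (80 - 92)*(-130)) = (-536*(-1/281) + 332925)*(-328150 - 12*(-130)) = (536/281 + 332925)*(-328150 + 1560) = (93552461/281)*(-326590) = -30553298237990/281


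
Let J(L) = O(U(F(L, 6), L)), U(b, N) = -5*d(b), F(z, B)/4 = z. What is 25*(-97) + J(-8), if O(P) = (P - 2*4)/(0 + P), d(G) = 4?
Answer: -12118/5 ≈ -2423.6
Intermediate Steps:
F(z, B) = 4*z
U(b, N) = -20 (U(b, N) = -5*4 = -20)
O(P) = (-8 + P)/P (O(P) = (P - 8)/P = (-8 + P)/P)
J(L) = 7/5 (J(L) = (-8 - 20)/(-20) = -1/20*(-28) = 7/5)
25*(-97) + J(-8) = 25*(-97) + 7/5 = -2425 + 7/5 = -12118/5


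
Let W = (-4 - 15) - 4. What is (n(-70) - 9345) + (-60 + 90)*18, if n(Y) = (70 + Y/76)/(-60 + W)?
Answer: -27773595/3154 ≈ -8805.8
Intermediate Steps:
W = -23 (W = -19 - 4 = -23)
n(Y) = -70/83 - Y/6308 (n(Y) = (70 + Y/76)/(-60 - 23) = (70 + Y*(1/76))/(-83) = (70 + Y/76)*(-1/83) = -70/83 - Y/6308)
(n(-70) - 9345) + (-60 + 90)*18 = ((-70/83 - 1/6308*(-70)) - 9345) + (-60 + 90)*18 = ((-70/83 + 35/3154) - 9345) + 30*18 = (-2625/3154 - 9345) + 540 = -29476755/3154 + 540 = -27773595/3154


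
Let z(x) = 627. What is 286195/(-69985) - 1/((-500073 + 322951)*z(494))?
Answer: -6356705407069/1554443749518 ≈ -4.0894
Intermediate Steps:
286195/(-69985) - 1/((-500073 + 322951)*z(494)) = 286195/(-69985) - 1/((-500073 + 322951)*627) = 286195*(-1/69985) - 1/((-177122)*627) = -57239/13997 - (-1)/(177122*627) = -57239/13997 - 1*(-1/111055494) = -57239/13997 + 1/111055494 = -6356705407069/1554443749518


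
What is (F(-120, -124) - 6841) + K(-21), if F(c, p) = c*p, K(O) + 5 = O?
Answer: 8013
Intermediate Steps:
K(O) = -5 + O
(F(-120, -124) - 6841) + K(-21) = (-120*(-124) - 6841) + (-5 - 21) = (14880 - 6841) - 26 = 8039 - 26 = 8013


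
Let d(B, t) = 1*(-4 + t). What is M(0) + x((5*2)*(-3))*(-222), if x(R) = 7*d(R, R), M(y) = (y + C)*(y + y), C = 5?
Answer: 52836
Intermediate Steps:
d(B, t) = -4 + t
M(y) = 2*y*(5 + y) (M(y) = (y + 5)*(y + y) = (5 + y)*(2*y) = 2*y*(5 + y))
x(R) = -28 + 7*R (x(R) = 7*(-4 + R) = -28 + 7*R)
M(0) + x((5*2)*(-3))*(-222) = 2*0*(5 + 0) + (-28 + 7*((5*2)*(-3)))*(-222) = 2*0*5 + (-28 + 7*(10*(-3)))*(-222) = 0 + (-28 + 7*(-30))*(-222) = 0 + (-28 - 210)*(-222) = 0 - 238*(-222) = 0 + 52836 = 52836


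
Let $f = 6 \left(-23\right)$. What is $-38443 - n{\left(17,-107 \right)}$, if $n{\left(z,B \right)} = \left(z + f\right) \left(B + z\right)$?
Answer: $-49333$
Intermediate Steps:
$f = -138$
$n{\left(z,B \right)} = \left(-138 + z\right) \left(B + z\right)$ ($n{\left(z,B \right)} = \left(z - 138\right) \left(B + z\right) = \left(-138 + z\right) \left(B + z\right)$)
$-38443 - n{\left(17,-107 \right)} = -38443 - \left(17^{2} - -14766 - 2346 - 1819\right) = -38443 - \left(289 + 14766 - 2346 - 1819\right) = -38443 - 10890 = -49333$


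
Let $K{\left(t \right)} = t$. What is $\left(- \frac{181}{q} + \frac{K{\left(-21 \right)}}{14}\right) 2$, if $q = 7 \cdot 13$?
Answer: $- \frac{635}{91} \approx -6.978$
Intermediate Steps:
$q = 91$
$\left(- \frac{181}{q} + \frac{K{\left(-21 \right)}}{14}\right) 2 = \left(- \frac{181}{91} - \frac{21}{14}\right) 2 = \left(\left(-181\right) \frac{1}{91} - \frac{3}{2}\right) 2 = \left(- \frac{181}{91} - \frac{3}{2}\right) 2 = \left(- \frac{635}{182}\right) 2 = - \frac{635}{91}$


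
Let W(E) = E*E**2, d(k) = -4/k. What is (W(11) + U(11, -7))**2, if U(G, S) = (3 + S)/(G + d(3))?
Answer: 1488956569/841 ≈ 1.7705e+6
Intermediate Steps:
U(G, S) = (3 + S)/(-4/3 + G) (U(G, S) = (3 + S)/(G - 4/3) = (3 + S)/(-4/3 + G))
W(E) = E**3
(W(11) + U(11, -7))**2 = (11**3 + 3*(3 - 7)/(-4 + 3*11))**2 = (1331 + 3*(-4)/(-4 + 33))**2 = (1331 + 3*(-4)/29)**2 = (1331 + 3*(1/29)*(-4))**2 = (1331 - 12/29)**2 = (38587/29)**2 = 1488956569/841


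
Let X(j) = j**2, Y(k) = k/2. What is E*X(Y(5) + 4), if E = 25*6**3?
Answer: 228150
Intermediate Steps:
Y(k) = k/2 (Y(k) = k*(1/2) = k/2)
E = 5400 (E = 25*216 = 5400)
E*X(Y(5) + 4) = 5400*((1/2)*5 + 4)**2 = 5400*(5/2 + 4)**2 = 5400*(13/2)**2 = 5400*(169/4) = 228150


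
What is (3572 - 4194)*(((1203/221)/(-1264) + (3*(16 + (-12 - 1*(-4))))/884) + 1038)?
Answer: -90179255883/139672 ≈ -6.4565e+5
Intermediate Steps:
(3572 - 4194)*(((1203/221)/(-1264) + (3*(16 + (-12 - 1*(-4))))/884) + 1038) = -622*(((1203*(1/221))*(-1/1264) + (3*(16 + (-12 + 4)))*(1/884)) + 1038) = -622*(((1203/221)*(-1/1264) + (3*(16 - 8))*(1/884)) + 1038) = -622*((-1203/279344 + (3*8)*(1/884)) + 1038) = -622*((-1203/279344 + 24*(1/884)) + 1038) = -622*((-1203/279344 + 6/221) + 1038) = -622*(6381/279344 + 1038) = -622*289965453/279344 = -90179255883/139672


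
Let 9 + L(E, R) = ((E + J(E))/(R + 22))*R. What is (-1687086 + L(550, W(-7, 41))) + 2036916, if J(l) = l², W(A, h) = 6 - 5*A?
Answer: 34463773/63 ≈ 5.4704e+5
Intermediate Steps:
L(E, R) = -9 + R*(E + E²)/(22 + R) (L(E, R) = -9 + ((E + E²)/(R + 22))*R = -9 + ((E + E²)/(22 + R))*R = -9 + R*(E + E²)/(22 + R))
(-1687086 + L(550, W(-7, 41))) + 2036916 = (-1687086 + (-198 - 9*(6 - 5*(-7)) + 550*(6 - 5*(-7)) + (6 - 5*(-7))*550²)/(22 + (6 - 5*(-7)))) + 2036916 = (-1687086 + (-198 - 9*(6 + 35) + 550*(6 + 35) + (6 + 35)*302500)/(22 + (6 + 35))) + 2036916 = (-1687086 + (-198 - 9*41 + 550*41 + 41*302500)/(22 + 41)) + 2036916 = (-1687086 + (-198 - 369 + 22550 + 12402500)/63) + 2036916 = (-1687086 + (1/63)*12424483) + 2036916 = (-1687086 + 12424483/63) + 2036916 = -93861935/63 + 2036916 = 34463773/63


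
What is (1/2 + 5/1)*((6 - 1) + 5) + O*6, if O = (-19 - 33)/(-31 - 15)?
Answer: 1421/23 ≈ 61.783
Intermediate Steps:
O = 26/23 (O = -52/(-46) = -52*(-1/46) = 26/23 ≈ 1.1304)
(1/2 + 5/1)*((6 - 1) + 5) + O*6 = (1/2 + 5/1)*((6 - 1) + 5) + (26/23)*6 = (1*(½) + 5*1)*(5 + 5) + 156/23 = (½ + 5)*10 + 156/23 = (11/2)*10 + 156/23 = 55 + 156/23 = 1421/23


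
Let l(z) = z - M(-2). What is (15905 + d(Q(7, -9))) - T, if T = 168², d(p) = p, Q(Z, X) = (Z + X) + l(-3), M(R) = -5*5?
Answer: -12299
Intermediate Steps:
M(R) = -25
l(z) = 25 + z (l(z) = z - 1*(-25) = z + 25 = 25 + z)
Q(Z, X) = 22 + X + Z (Q(Z, X) = (Z + X) + (25 - 3) = (X + Z) + 22 = 22 + X + Z)
T = 28224
(15905 + d(Q(7, -9))) - T = (15905 + (22 - 9 + 7)) - 1*28224 = (15905 + 20) - 28224 = 15925 - 28224 = -12299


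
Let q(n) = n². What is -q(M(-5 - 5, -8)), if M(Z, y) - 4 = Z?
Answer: -36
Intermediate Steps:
M(Z, y) = 4 + Z
-q(M(-5 - 5, -8)) = -(4 + (-5 - 5))² = -(4 - 10)² = -1*(-6)² = -1*36 = -36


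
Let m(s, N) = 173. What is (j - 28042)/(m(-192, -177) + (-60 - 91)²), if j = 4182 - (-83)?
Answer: -23777/22974 ≈ -1.0350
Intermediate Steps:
j = 4265 (j = 4182 - 1*(-83) = 4182 + 83 = 4265)
(j - 28042)/(m(-192, -177) + (-60 - 91)²) = (4265 - 28042)/(173 + (-60 - 91)²) = -23777/(173 + (-151)²) = -23777/(173 + 22801) = -23777/22974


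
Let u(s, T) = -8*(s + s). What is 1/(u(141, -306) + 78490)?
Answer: 1/76234 ≈ 1.3118e-5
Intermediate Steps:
u(s, T) = -16*s
1/(u(141, -306) + 78490) = 1/(-16*141 + 78490) = 1/(-2256 + 78490) = 1/76234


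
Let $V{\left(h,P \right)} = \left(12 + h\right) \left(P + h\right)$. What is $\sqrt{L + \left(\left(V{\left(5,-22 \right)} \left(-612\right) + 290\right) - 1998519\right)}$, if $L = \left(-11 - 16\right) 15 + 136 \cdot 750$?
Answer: $i \sqrt{1719766} \approx 1311.4 i$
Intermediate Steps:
$L = 101595$ ($L = \left(-27\right) 15 + 102000 = -405 + 102000 = 101595$)
$\sqrt{L + \left(\left(V{\left(5,-22 \right)} \left(-612\right) + 290\right) - 1998519\right)} = \sqrt{101595 - \left(1998229 - \left(5^{2} + 12 \left(-22\right) + 12 \cdot 5 - 110\right) \left(-612\right)\right)} = \sqrt{101595 - \left(1998229 - \left(25 - 264 + 60 - 110\right) \left(-612\right)\right)} = \sqrt{101595 + \left(\left(\left(-289\right) \left(-612\right) + 290\right) - 1998519\right)} = \sqrt{101595 + \left(\left(176868 + 290\right) - 1998519\right)} = \sqrt{101595 + \left(177158 - 1998519\right)} = \sqrt{101595 - 1821361} = \sqrt{-1719766} = i \sqrt{1719766}$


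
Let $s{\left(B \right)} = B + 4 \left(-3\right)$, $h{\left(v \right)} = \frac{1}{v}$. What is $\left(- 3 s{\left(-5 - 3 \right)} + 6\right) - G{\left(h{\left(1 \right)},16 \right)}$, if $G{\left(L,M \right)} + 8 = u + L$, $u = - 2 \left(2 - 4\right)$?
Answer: $69$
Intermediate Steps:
$u = 4$ ($u = - 2 \left(2 - 4\right) = \left(-2\right) \left(-2\right) = 4$)
$s{\left(B \right)} = -12 + B$ ($s{\left(B \right)} = B - 12 = -12 + B$)
$G{\left(L,M \right)} = -4 + L$ ($G{\left(L,M \right)} = -8 + \left(4 + L\right) = -4 + L$)
$\left(- 3 s{\left(-5 - 3 \right)} + 6\right) - G{\left(h{\left(1 \right)},16 \right)} = \left(- 3 \left(-12 - 8\right) + 6\right) - \left(-4 + 1^{-1}\right) = \left(- 3 \left(-12 - 8\right) + 6\right) - \left(-4 + 1\right) = \left(- 3 \left(-12 - 8\right) + 6\right) - -3 = \left(\left(-3\right) \left(-20\right) + 6\right) + 3 = \left(60 + 6\right) + 3 = 66 + 3 = 69$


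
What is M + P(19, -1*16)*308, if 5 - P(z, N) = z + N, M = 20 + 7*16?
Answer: 748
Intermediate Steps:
M = 132 (M = 20 + 112 = 132)
P(z, N) = 5 - N - z (P(z, N) = 5 - (z + N) = 5 - (N + z) = 5 + (-N - z) = 5 - N - z)
M + P(19, -1*16)*308 = 132 + (5 - (-1)*16 - 1*19)*308 = 132 + (5 - 1*(-16) - 19)*308 = 132 + (5 + 16 - 19)*308 = 132 + 2*308 = 132 + 616 = 748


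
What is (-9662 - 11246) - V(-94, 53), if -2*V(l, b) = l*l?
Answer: -16490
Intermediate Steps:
V(l, b) = -l**2/2 (V(l, b) = -l*l/2 = -l**2/2)
(-9662 - 11246) - V(-94, 53) = (-9662 - 11246) - (-1)*(-94)**2/2 = -20908 - (-1)*8836/2 = -20908 - 1*(-4418) = -20908 + 4418 = -16490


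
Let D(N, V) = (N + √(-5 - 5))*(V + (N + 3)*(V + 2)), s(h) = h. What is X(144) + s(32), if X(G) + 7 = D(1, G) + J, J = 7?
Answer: 760 + 728*I*√10 ≈ 760.0 + 2302.1*I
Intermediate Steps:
D(N, V) = (N + I*√10)*(V + (2 + V)*(3 + N)) (D(N, V) = (N + √(-10))*(V + (3 + N)*(2 + V)) = (N + I*√10)*(V + (2 + V)*(3 + N)))
X(G) = 8 + 5*G + 8*I*√10 + 5*I*G*√10 (X(G) = -7 + ((2*1² + 6*1 + G*1² + 4*1*G + 6*I*√10 + 2*I*1*√10 + 4*I*G*√10 + I*1*G*√10) + 7) = -7 + ((2*1 + 6 + G*1 + 4*G + 6*I*√10 + 2*I*√10 + 4*I*G*√10 + I*G*√10) + 7) = -7 + ((2 + 6 + G + 4*G + 6*I*√10 + 2*I*√10 + 4*I*G*√10 + I*G*√10) + 7) = -7 + ((8 + 5*G + 8*I*√10 + 5*I*G*√10) + 7) = -7 + (15 + 5*G + 8*I*√10 + 5*I*G*√10) = 8 + 5*G + 8*I*√10 + 5*I*G*√10)
X(144) + s(32) = (8 + 5*144 + 8*I*√10 + 5*I*144*√10) + 32 = (8 + 720 + 8*I*√10 + 720*I*√10) + 32 = (728 + 728*I*√10) + 32 = 760 + 728*I*√10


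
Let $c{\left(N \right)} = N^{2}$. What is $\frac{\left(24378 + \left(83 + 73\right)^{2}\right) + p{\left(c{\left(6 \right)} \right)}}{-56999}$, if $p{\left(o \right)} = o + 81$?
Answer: $- \frac{48831}{56999} \approx -0.8567$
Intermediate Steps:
$p{\left(o \right)} = 81 + o$
$\frac{\left(24378 + \left(83 + 73\right)^{2}\right) + p{\left(c{\left(6 \right)} \right)}}{-56999} = \frac{\left(24378 + \left(83 + 73\right)^{2}\right) + \left(81 + 6^{2}\right)}{-56999} = \left(\left(24378 + 156^{2}\right) + \left(81 + 36\right)\right) \left(- \frac{1}{56999}\right) = \left(\left(24378 + 24336\right) + 117\right) \left(- \frac{1}{56999}\right) = \left(48714 + 117\right) \left(- \frac{1}{56999}\right) = 48831 \left(- \frac{1}{56999}\right) = - \frac{48831}{56999}$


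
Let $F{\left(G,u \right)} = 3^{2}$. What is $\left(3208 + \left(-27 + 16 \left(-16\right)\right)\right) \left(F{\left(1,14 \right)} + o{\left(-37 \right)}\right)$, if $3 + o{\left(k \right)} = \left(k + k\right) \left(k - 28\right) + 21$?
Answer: $14148225$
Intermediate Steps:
$F{\left(G,u \right)} = 9$
$o{\left(k \right)} = 18 + 2 k \left(-28 + k\right)$ ($o{\left(k \right)} = -3 + \left(\left(k + k\right) \left(k - 28\right) + 21\right) = -3 + \left(2 k \left(-28 + k\right) + 21\right) = -3 + \left(21 + 2 k \left(-28 + k\right)\right) = 18 + 2 k \left(-28 + k\right)$)
$\left(3208 + \left(-27 + 16 \left(-16\right)\right)\right) \left(F{\left(1,14 \right)} + o{\left(-37 \right)}\right) = \left(3208 + \left(-27 + 16 \left(-16\right)\right)\right) \left(9 + \left(18 - -2072 + 2 \left(-37\right)^{2}\right)\right) = \left(3208 - 283\right) \left(9 + \left(18 + 2072 + 2 \cdot 1369\right)\right) = \left(3208 - 283\right) \left(9 + \left(18 + 2072 + 2738\right)\right) = 2925 \left(9 + 4828\right) = 2925 \cdot 4837 = 14148225$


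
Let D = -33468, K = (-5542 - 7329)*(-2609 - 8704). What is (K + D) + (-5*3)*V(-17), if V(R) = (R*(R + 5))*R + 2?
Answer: 145628145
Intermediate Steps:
K = 145609623 (K = -12871*(-11313) = 145609623)
V(R) = 2 + R**2*(5 + R) (V(R) = (R*(5 + R))*R + 2 = R**2*(5 + R) + 2 = 2 + R**2*(5 + R))
(K + D) + (-5*3)*V(-17) = (145609623 - 33468) + (-5*3)*(2 + (-17)**3 + 5*(-17)**2) = 145576155 - 15*(2 - 4913 + 5*289) = 145576155 - 15*(2 - 4913 + 1445) = 145576155 - 15*(-3466) = 145576155 + 51990 = 145628145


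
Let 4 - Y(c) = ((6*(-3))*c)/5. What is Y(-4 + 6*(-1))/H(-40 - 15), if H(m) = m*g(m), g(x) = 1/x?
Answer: -32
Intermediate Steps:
H(m) = 1 (H(m) = m/m = 1)
Y(c) = 4 + 18*c/5 (Y(c) = 4 - (6*(-3))*c/5 = 4 - (-18*c)/5 = 4 - (-18)*c/5 = 4 + 18*c/5)
Y(-4 + 6*(-1))/H(-40 - 15) = (4 + 18*(-4 + 6*(-1))/5)/1 = (4 + 18*(-4 - 6)/5)*1 = (4 + (18/5)*(-10))*1 = (4 - 36)*1 = -32*1 = -32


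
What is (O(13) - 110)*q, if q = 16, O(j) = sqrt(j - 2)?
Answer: -1760 + 16*sqrt(11) ≈ -1706.9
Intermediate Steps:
O(j) = sqrt(-2 + j)
(O(13) - 110)*q = (sqrt(-2 + 13) - 110)*16 = (sqrt(11) - 110)*16 = (-110 + sqrt(11))*16 = -1760 + 16*sqrt(11)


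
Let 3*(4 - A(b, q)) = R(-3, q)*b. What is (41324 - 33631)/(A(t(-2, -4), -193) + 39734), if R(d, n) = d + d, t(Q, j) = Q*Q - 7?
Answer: 1099/5676 ≈ 0.19362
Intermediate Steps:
t(Q, j) = -7 + Q² (t(Q, j) = Q² - 7 = -7 + Q²)
R(d, n) = 2*d
A(b, q) = 4 + 2*b (A(b, q) = 4 - 2*(-3)*b/3 = 4 - (-2)*b = 4 + 2*b)
(41324 - 33631)/(A(t(-2, -4), -193) + 39734) = (41324 - 33631)/((4 + 2*(-7 + (-2)²)) + 39734) = 7693/((4 + 2*(-7 + 4)) + 39734) = 7693/((4 + 2*(-3)) + 39734) = 7693/((4 - 6) + 39734) = 7693/(-2 + 39734) = 7693/39732 = 7693*(1/39732) = 1099/5676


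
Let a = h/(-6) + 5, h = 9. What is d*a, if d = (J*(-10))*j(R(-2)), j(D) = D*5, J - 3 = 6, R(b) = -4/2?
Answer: 3150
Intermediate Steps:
R(b) = -2 (R(b) = -4*½ = -2)
J = 9 (J = 3 + 6 = 9)
j(D) = 5*D
d = 900 (d = (9*(-10))*(5*(-2)) = -90*(-10) = 900)
a = 7/2 (a = 9/(-6) + 5 = 9*(-⅙) + 5 = -3/2 + 5 = 7/2 ≈ 3.5000)
d*a = 900*(7/2) = 3150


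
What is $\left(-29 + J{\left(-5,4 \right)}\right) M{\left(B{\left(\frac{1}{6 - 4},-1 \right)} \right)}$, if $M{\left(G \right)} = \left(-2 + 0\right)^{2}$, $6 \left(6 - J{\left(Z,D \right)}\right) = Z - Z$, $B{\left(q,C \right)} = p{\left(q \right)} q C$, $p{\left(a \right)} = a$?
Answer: $-92$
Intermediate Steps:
$B{\left(q,C \right)} = C q^{2}$ ($B{\left(q,C \right)} = q q C = q^{2} C = C q^{2}$)
$J{\left(Z,D \right)} = 6$ ($J{\left(Z,D \right)} = 6 - \frac{Z - Z}{6} = 6 - 0 = 6 + 0 = 6$)
$M{\left(G \right)} = 4$ ($M{\left(G \right)} = \left(-2\right)^{2} = 4$)
$\left(-29 + J{\left(-5,4 \right)}\right) M{\left(B{\left(\frac{1}{6 - 4},-1 \right)} \right)} = \left(-29 + 6\right) 4 = \left(-23\right) 4 = -92$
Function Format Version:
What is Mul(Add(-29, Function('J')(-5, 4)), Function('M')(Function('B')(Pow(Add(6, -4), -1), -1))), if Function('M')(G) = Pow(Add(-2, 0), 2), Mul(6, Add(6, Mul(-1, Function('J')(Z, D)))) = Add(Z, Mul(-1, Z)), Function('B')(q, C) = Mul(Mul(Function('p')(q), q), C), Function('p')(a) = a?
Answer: -92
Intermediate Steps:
Function('B')(q, C) = Mul(C, Pow(q, 2)) (Function('B')(q, C) = Mul(Mul(q, q), C) = Mul(Pow(q, 2), C) = Mul(C, Pow(q, 2)))
Function('J')(Z, D) = 6 (Function('J')(Z, D) = Add(6, Mul(Rational(-1, 6), Add(Z, Mul(-1, Z)))) = Add(6, Mul(Rational(-1, 6), 0)) = Add(6, 0) = 6)
Function('M')(G) = 4 (Function('M')(G) = Pow(-2, 2) = 4)
Mul(Add(-29, Function('J')(-5, 4)), Function('M')(Function('B')(Pow(Add(6, -4), -1), -1))) = Mul(Add(-29, 6), 4) = Mul(-23, 4) = -92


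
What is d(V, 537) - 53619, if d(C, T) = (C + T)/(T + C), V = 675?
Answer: -53618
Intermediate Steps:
d(C, T) = 1 (d(C, T) = (C + T)/(C + T) = 1)
d(V, 537) - 53619 = 1 - 53619 = -53618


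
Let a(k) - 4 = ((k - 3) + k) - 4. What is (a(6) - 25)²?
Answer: 256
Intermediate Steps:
a(k) = -3 + 2*k (a(k) = 4 + (((k - 3) + k) - 4) = 4 + (((-3 + k) + k) - 4) = 4 + ((-3 + 2*k) - 4) = 4 + (-7 + 2*k) = -3 + 2*k)
(a(6) - 25)² = ((-3 + 2*6) - 25)² = ((-3 + 12) - 25)² = (9 - 25)² = (-16)² = 256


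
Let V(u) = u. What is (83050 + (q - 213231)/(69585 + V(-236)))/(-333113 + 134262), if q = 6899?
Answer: -822746874/1970016857 ≈ -0.41763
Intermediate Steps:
(83050 + (q - 213231)/(69585 + V(-236)))/(-333113 + 134262) = (83050 + (6899 - 213231)/(69585 - 236))/(-333113 + 134262) = (83050 - 206332/69349)/(-198851) = (83050 - 206332*1/69349)*(-1/198851) = (83050 - 29476/9907)*(-1/198851) = (822746874/9907)*(-1/198851) = -822746874/1970016857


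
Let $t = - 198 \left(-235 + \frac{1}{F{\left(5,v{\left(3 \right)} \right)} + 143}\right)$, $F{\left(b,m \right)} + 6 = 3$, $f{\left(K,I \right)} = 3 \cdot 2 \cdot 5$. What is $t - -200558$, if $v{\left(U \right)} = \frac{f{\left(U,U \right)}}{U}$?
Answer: $\frac{17296061}{70} \approx 2.4709 \cdot 10^{5}$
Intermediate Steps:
$f{\left(K,I \right)} = 30$ ($f{\left(K,I \right)} = 6 \cdot 5 = 30$)
$v{\left(U \right)} = \frac{30}{U}$
$F{\left(b,m \right)} = -3$ ($F{\left(b,m \right)} = -6 + 3 = -3$)
$t = \frac{3257001}{70}$ ($t = - 198 \left(-235 + \frac{1}{-3 + 143}\right) = - 198 \left(-235 + \frac{1}{140}\right) = \left(-198\right) \left(- \frac{32899}{140}\right) = \frac{3257001}{70} \approx 46529.0$)
$t - -200558 = \frac{3257001}{70} - -200558 = \frac{3257001}{70} + 200558 = \frac{17296061}{70}$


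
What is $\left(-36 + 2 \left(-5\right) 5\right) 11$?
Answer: $-946$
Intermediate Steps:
$\left(-36 + 2 \left(-5\right) 5\right) 11 = \left(-36 - 50\right) 11 = \left(-86\right) 11 = -946$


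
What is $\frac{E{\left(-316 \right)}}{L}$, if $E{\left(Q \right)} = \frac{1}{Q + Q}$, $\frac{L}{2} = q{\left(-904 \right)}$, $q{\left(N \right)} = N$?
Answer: $\frac{1}{1142656} \approx 8.7515 \cdot 10^{-7}$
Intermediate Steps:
$L = -1808$ ($L = 2 \left(-904\right) = -1808$)
$E{\left(Q \right)} = \frac{1}{2 Q}$
$\frac{E{\left(-316 \right)}}{L} = \frac{\frac{1}{2} \frac{1}{-316}}{-1808} = \frac{1}{2} \left(- \frac{1}{316}\right) \left(- \frac{1}{1808}\right) = \left(- \frac{1}{632}\right) \left(- \frac{1}{1808}\right) = \frac{1}{1142656}$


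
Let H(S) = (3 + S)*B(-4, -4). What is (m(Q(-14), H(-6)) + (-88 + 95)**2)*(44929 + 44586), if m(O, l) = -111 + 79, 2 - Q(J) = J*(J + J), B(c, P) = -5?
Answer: 1521755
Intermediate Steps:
Q(J) = 2 - 2*J**2 (Q(J) = 2 - J*(J + J) = 2 - J*2*J = 2 - 2*J**2)
H(S) = -15 - 5*S (H(S) = (3 + S)*(-5) = -15 - 5*S)
m(O, l) = -32
(m(Q(-14), H(-6)) + (-88 + 95)**2)*(44929 + 44586) = (-32 + (-88 + 95)**2)*(44929 + 44586) = (-32 + 7**2)*89515 = (-32 + 49)*89515 = 17*89515 = 1521755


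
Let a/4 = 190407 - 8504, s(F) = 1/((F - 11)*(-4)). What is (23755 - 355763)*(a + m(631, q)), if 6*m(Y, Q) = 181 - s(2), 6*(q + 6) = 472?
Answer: -6522741511207/27 ≈ -2.4158e+11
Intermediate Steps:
q = 218/3 (q = -6 + (1/6)*472 = -6 + 236/3 = 218/3 ≈ 72.667)
s(F) = -1/(4*(-11 + F)) (s(F) = -1/4/(-11 + F) = -1/(4*(-11 + F)))
m(Y, Q) = 6515/216 (m(Y, Q) = (181 - (-1)/(-44 + 4*2))/6 = (181 - (-1)/(-44 + 8))/6 = (181 - (-1)/(-36))/6 = (181 - (-1)*(-1)/36)/6 = (181 - 1*1/36)/6 = (181 - 1/36)/6 = (1/6)*(6515/36) = 6515/216)
a = 727612 (a = 4*(190407 - 8504) = 4*181903 = 727612)
(23755 - 355763)*(a + m(631, q)) = (23755 - 355763)*(727612 + 6515/216) = -332008*157170707/216 = -6522741511207/27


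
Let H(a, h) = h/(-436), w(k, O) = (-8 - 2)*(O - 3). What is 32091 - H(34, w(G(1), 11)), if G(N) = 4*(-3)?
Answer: 3497899/109 ≈ 32091.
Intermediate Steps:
G(N) = -12
w(k, O) = 30 - 10*O (w(k, O) = -10*(-3 + O) = 30 - 10*O)
H(a, h) = -h/436 (H(a, h) = h*(-1/436) = -h/436)
32091 - H(34, w(G(1), 11)) = 32091 - (-1)*(30 - 10*11)/436 = 32091 - (-1)*(30 - 110)/436 = 32091 - (-1)*(-80)/436 = 32091 - 1*20/109 = 32091 - 20/109 = 3497899/109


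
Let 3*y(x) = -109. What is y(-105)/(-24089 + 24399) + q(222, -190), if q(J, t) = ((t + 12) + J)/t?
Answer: -6163/17670 ≈ -0.34878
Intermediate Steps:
y(x) = -109/3 (y(x) = (⅓)*(-109) = -109/3)
q(J, t) = (12 + J + t)/t (q(J, t) = ((12 + t) + J)/t = (12 + J + t)/t)
y(-105)/(-24089 + 24399) + q(222, -190) = -109/(3*(-24089 + 24399)) + (12 + 222 - 190)/(-190) = -109/3/310 - 1/190*44 = -109/3*1/310 - 22/95 = -109/930 - 22/95 = -6163/17670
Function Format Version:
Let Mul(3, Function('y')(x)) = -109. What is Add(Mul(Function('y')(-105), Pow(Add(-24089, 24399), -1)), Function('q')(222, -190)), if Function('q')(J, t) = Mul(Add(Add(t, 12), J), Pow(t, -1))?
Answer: Rational(-6163, 17670) ≈ -0.34878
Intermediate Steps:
Function('y')(x) = Rational(-109, 3) (Function('y')(x) = Mul(Rational(1, 3), -109) = Rational(-109, 3))
Function('q')(J, t) = Mul(Pow(t, -1), Add(12, J, t)) (Function('q')(J, t) = Mul(Add(Add(12, t), J), Pow(t, -1)) = Mul(Add(12, J, t), Pow(t, -1)) = Mul(Pow(t, -1), Add(12, J, t)))
Add(Mul(Function('y')(-105), Pow(Add(-24089, 24399), -1)), Function('q')(222, -190)) = Add(Mul(Rational(-109, 3), Pow(Add(-24089, 24399), -1)), Mul(Pow(-190, -1), Add(12, 222, -190))) = Add(Mul(Rational(-109, 3), Pow(310, -1)), Mul(Rational(-1, 190), 44)) = Add(Mul(Rational(-109, 3), Rational(1, 310)), Rational(-22, 95)) = Add(Rational(-109, 930), Rational(-22, 95)) = Rational(-6163, 17670)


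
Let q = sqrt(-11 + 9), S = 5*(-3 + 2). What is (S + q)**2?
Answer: (5 - I*sqrt(2))**2 ≈ 23.0 - 14.142*I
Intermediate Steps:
S = -5 (S = 5*(-1) = -5)
q = I*sqrt(2) (q = sqrt(-2) = I*sqrt(2) ≈ 1.4142*I)
(S + q)**2 = (-5 + I*sqrt(2))**2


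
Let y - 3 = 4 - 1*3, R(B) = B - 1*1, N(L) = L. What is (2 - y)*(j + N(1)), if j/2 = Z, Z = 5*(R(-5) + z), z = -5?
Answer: 218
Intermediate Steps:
R(B) = -1 + B (R(B) = B - 1 = -1 + B)
Z = -55 (Z = 5*((-1 - 5) - 5) = 5*(-6 - 5) = 5*(-11) = -55)
y = 4 (y = 3 + (4 - 1*3) = 3 + (4 - 3) = 3 + 1 = 4)
j = -110 (j = 2*(-55) = -110)
(2 - y)*(j + N(1)) = (2 - 1*4)*(-110 + 1) = (2 - 4)*(-109) = -2*(-109) = 218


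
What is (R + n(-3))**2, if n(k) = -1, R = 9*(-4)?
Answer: 1369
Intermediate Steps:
R = -36
(R + n(-3))**2 = (-36 - 1)**2 = (-37)**2 = 1369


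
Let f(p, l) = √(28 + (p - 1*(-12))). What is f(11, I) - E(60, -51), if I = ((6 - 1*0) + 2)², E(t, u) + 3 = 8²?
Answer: -61 + √51 ≈ -53.859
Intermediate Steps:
E(t, u) = 61 (E(t, u) = -3 + 8² = -3 + 64 = 61)
I = 64 (I = ((6 + 0) + 2)² = (6 + 2)² = 8² = 64)
f(p, l) = √(40 + p) (f(p, l) = √(28 + (p + 12)) = √(28 + (12 + p)) = √(40 + p))
f(11, I) - E(60, -51) = √(40 + 11) - 1*61 = √51 - 61 = -61 + √51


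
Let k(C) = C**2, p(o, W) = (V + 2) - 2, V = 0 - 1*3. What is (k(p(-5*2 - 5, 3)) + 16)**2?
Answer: 625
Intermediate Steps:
V = -3 (V = 0 - 3 = -3)
p(o, W) = -3 (p(o, W) = (-3 + 2) - 2 = -1 - 2 = -3)
(k(p(-5*2 - 5, 3)) + 16)**2 = ((-3)**2 + 16)**2 = (9 + 16)**2 = 25**2 = 625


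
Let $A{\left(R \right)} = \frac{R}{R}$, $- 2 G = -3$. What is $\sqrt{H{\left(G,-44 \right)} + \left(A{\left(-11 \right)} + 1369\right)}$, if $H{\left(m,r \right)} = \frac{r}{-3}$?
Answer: $\frac{\sqrt{12462}}{3} \approx 37.211$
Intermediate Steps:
$G = \frac{3}{2}$ ($G = \left(- \frac{1}{2}\right) \left(-3\right) = \frac{3}{2} \approx 1.5$)
$H{\left(m,r \right)} = - \frac{r}{3}$ ($H{\left(m,r \right)} = r \left(- \frac{1}{3}\right) = - \frac{r}{3}$)
$A{\left(R \right)} = 1$
$\sqrt{H{\left(G,-44 \right)} + \left(A{\left(-11 \right)} + 1369\right)} = \sqrt{\left(- \frac{1}{3}\right) \left(-44\right) + \left(1 + 1369\right)} = \sqrt{\frac{44}{3} + 1370} = \sqrt{\frac{4154}{3}} = \frac{\sqrt{12462}}{3}$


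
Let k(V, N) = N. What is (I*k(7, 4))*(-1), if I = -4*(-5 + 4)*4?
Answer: -64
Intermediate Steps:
I = 16 (I = -4*(-1)*4 = 4*4 = 16)
(I*k(7, 4))*(-1) = (16*4)*(-1) = 64*(-1) = -64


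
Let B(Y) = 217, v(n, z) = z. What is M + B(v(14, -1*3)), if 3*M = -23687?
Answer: -23036/3 ≈ -7678.7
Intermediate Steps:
M = -23687/3 (M = (⅓)*(-23687) = -23687/3 ≈ -7895.7)
M + B(v(14, -1*3)) = -23687/3 + 217 = -23036/3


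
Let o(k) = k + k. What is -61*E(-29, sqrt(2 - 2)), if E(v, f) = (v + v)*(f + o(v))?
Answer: -205204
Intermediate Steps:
o(k) = 2*k
E(v, f) = 2*v*(f + 2*v) (E(v, f) = (v + v)*(f + 2*v) = (2*v)*(f + 2*v) = 2*v*(f + 2*v))
-61*E(-29, sqrt(2 - 2)) = -122*(-29)*(sqrt(2 - 2) + 2*(-29)) = -122*(-29)*(sqrt(0) - 58) = -122*(-29)*(0 - 58) = -122*(-29)*(-58) = -61*3364 = -205204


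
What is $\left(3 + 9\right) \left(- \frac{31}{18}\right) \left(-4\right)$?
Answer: $\frac{248}{3} \approx 82.667$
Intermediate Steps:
$\left(3 + 9\right) \left(- \frac{31}{18}\right) \left(-4\right) = 12 \left(\left(-31\right) \frac{1}{18}\right) \left(-4\right) = 12 \left(- \frac{31}{18}\right) \left(-4\right) = \left(- \frac{62}{3}\right) \left(-4\right) = \frac{248}{3}$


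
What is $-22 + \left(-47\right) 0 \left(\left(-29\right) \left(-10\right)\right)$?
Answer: $-22$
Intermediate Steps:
$-22 + \left(-47\right) 0 \left(\left(-29\right) \left(-10\right)\right) = -22 + 0 \cdot 290 = -22 + 0 = -22$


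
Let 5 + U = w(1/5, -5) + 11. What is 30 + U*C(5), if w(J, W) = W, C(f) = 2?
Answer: 32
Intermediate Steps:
U = 1 (U = -5 + (-5 + 11) = -5 + 6 = 1)
30 + U*C(5) = 30 + 1*2 = 30 + 2 = 32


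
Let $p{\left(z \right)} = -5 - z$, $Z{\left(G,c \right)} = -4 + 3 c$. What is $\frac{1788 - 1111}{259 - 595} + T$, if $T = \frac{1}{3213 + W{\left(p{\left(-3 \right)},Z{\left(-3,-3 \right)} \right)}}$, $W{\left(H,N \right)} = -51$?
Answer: $- \frac{356723}{177072} \approx -2.0146$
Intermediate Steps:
$T = \frac{1}{3162}$ ($T = \frac{1}{3213 - 51} = \frac{1}{3162} \approx 0.00031626$)
$\frac{1788 - 1111}{259 - 595} + T = \frac{1788 - 1111}{259 - 595} + \frac{1}{3162} = \frac{677}{-336} + \frac{1}{3162} = 677 \left(- \frac{1}{336}\right) + \frac{1}{3162} = - \frac{677}{336} + \frac{1}{3162} = - \frac{356723}{177072}$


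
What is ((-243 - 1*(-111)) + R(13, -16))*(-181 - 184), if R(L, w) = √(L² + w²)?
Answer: 48180 - 1825*√17 ≈ 40655.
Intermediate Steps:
((-243 - 1*(-111)) + R(13, -16))*(-181 - 184) = ((-243 - 1*(-111)) + √(13² + (-16)²))*(-181 - 184) = ((-243 + 111) + √(169 + 256))*(-365) = (-132 + √425)*(-365) = (-132 + 5*√17)*(-365) = 48180 - 1825*√17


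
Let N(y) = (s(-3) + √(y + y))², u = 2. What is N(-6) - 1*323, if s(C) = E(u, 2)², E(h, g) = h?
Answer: -319 + 16*I*√3 ≈ -319.0 + 27.713*I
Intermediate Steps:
s(C) = 4 (s(C) = 2² = 4)
N(y) = (4 + √2*√y)² (N(y) = (4 + √(y + y))² = (4 + √(2*y))² = (4 + √2*√y)²)
N(-6) - 1*323 = (4 + √2*√(-6))² - 1*323 = (4 + √2*(I*√6))² - 323 = (4 + 2*I*√3)² - 323 = -323 + (4 + 2*I*√3)²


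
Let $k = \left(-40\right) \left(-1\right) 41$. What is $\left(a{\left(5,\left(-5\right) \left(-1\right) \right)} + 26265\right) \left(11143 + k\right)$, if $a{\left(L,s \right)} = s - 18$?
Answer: $335579316$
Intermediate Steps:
$a{\left(L,s \right)} = -18 + s$
$k = 1640$ ($k = 40 \cdot 41 = 1640$)
$\left(a{\left(5,\left(-5\right) \left(-1\right) \right)} + 26265\right) \left(11143 + k\right) = \left(\left(-18 - -5\right) + 26265\right) \left(11143 + 1640\right) = \left(\left(-18 + 5\right) + 26265\right) 12783 = \left(-13 + 26265\right) 12783 = 26252 \cdot 12783 = 335579316$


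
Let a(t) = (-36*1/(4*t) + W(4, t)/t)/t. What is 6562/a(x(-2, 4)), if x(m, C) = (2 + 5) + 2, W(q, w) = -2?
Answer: -531522/11 ≈ -48320.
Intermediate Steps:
x(m, C) = 9 (x(m, C) = 7 + 2 = 9)
a(t) = -11/t² (a(t) = (-36*1/(4*t) - 2/t)/t = (-9/t - 2/t)/t = (-11/t)/t = -11/t²)
6562/a(x(-2, 4)) = 6562/((-11/9²)) = 6562/((-11*1/81)) = 6562/(-11/81) = 6562*(-81/11) = -531522/11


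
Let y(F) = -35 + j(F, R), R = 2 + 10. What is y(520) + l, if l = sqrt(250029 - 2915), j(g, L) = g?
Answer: 485 + sqrt(247114) ≈ 982.11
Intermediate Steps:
R = 12
y(F) = -35 + F
l = sqrt(247114) ≈ 497.11
y(520) + l = (-35 + 520) + sqrt(247114) = 485 + sqrt(247114)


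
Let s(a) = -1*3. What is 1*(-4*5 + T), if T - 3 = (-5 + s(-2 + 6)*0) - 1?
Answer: -23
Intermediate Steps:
s(a) = -3
T = -3 (T = 3 + ((-5 - 3*0) - 1) = 3 + ((-5 + 0) - 1) = 3 + (-5 - 1) = 3 - 6 = -3)
1*(-4*5 + T) = 1*(-4*5 - 3) = 1*(-20 - 3) = 1*(-23) = -23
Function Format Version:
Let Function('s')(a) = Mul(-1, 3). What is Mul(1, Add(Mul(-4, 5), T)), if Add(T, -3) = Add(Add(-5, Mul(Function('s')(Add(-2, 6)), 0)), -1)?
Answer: -23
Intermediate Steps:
Function('s')(a) = -3
T = -3 (T = Add(3, Add(Add(-5, Mul(-3, 0)), -1)) = Add(3, Add(Add(-5, 0), -1)) = Add(3, Add(-5, -1)) = Add(3, -6) = -3)
Mul(1, Add(Mul(-4, 5), T)) = Mul(1, Add(Mul(-4, 5), -3)) = Mul(1, Add(-20, -3)) = Mul(1, -23) = -23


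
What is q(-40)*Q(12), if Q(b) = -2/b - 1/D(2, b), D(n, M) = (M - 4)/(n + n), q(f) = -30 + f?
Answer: 140/3 ≈ 46.667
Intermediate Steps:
D(n, M) = (-4 + M)/(2*n) (D(n, M) = (-4 + M)/((2*n)) = (-4 + M)*(1/(2*n)) = (-4 + M)/(2*n))
Q(b) = -1/(-1 + b/4) - 2/b (Q(b) = -2/b - 1/((1/2)*(-4 + b)/2) = -2/b - 1/((1/2)*(1/2)*(-4 + b)) = -2/b - 1/(-1 + b/4) = -1/(-1 + b/4) - 2/b)
q(-40)*Q(12) = (-30 - 40)*(2*(4 - 3*12)/(12*(-4 + 12))) = -140*(4 - 36)/(12*8) = -140*(-32)/(12*8) = -70*(-2/3) = 140/3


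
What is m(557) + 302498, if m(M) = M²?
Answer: 612747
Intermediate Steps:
m(557) + 302498 = 557² + 302498 = 310249 + 302498 = 612747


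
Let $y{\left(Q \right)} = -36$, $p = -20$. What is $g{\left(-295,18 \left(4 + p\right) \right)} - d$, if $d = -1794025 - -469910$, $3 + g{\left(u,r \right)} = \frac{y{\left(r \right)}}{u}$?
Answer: $\frac{390613076}{295} \approx 1.3241 \cdot 10^{6}$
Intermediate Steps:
$g{\left(u,r \right)} = -3 - \frac{36}{u}$
$d = -1324115$ ($d = -1794025 + 469910 = -1324115$)
$g{\left(-295,18 \left(4 + p\right) \right)} - d = \left(-3 - \frac{36}{-295}\right) - -1324115 = \left(-3 - - \frac{36}{295}\right) + 1324115 = \left(-3 + \frac{36}{295}\right) + 1324115 = - \frac{849}{295} + 1324115 = \frac{390613076}{295}$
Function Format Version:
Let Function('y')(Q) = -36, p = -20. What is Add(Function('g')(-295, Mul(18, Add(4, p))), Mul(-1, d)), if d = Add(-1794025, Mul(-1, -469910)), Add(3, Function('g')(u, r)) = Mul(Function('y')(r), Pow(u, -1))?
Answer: Rational(390613076, 295) ≈ 1.3241e+6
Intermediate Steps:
Function('g')(u, r) = Add(-3, Mul(-36, Pow(u, -1)))
d = -1324115 (d = Add(-1794025, 469910) = -1324115)
Add(Function('g')(-295, Mul(18, Add(4, p))), Mul(-1, d)) = Add(Add(-3, Mul(-36, Pow(-295, -1))), Mul(-1, -1324115)) = Add(Add(-3, Mul(-36, Rational(-1, 295))), 1324115) = Add(Add(-3, Rational(36, 295)), 1324115) = Add(Rational(-849, 295), 1324115) = Rational(390613076, 295)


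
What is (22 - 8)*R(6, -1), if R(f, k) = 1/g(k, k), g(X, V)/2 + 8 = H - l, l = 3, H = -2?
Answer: -7/13 ≈ -0.53846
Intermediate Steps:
g(X, V) = -26 (g(X, V) = -16 + 2*(-2 - 1*3) = -16 + 2*(-2 - 3) = -16 + 2*(-5) = -16 - 10 = -26)
R(f, k) = -1/26 (R(f, k) = 1/(-26) = -1/26)
(22 - 8)*R(6, -1) = (22 - 8)*(-1/26) = 14*(-1/26) = -7/13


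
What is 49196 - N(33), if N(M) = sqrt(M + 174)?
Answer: 49196 - 3*sqrt(23) ≈ 49182.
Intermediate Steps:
N(M) = sqrt(174 + M)
49196 - N(33) = 49196 - sqrt(174 + 33) = 49196 - sqrt(207) = 49196 - 3*sqrt(23)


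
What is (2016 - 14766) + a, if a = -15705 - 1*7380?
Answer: -35835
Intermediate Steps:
a = -23085 (a = -15705 - 7380 = -23085)
(2016 - 14766) + a = (2016 - 14766) - 23085 = -12750 - 23085 = -35835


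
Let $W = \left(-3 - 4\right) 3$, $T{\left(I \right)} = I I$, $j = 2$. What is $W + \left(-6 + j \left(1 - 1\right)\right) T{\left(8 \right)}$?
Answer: $-405$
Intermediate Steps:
$T{\left(I \right)} = I^{2}$
$W = -21$ ($W = \left(-7\right) 3 = -21$)
$W + \left(-6 + j \left(1 - 1\right)\right) T{\left(8 \right)} = -21 + \left(-6 + 2 \left(1 - 1\right)\right) 8^{2} = -21 + \left(-6 + 2 \cdot 0\right) 64 = -21 + \left(-6 + 0\right) 64 = -21 - 384 = -405$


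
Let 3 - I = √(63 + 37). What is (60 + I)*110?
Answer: 5830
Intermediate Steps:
I = -7 (I = 3 - √(63 + 37) = 3 - √100 = 3 - 1*10 = 3 - 10 = -7)
(60 + I)*110 = (60 - 7)*110 = 53*110 = 5830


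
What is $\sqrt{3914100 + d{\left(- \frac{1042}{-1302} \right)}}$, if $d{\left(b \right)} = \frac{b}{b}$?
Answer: $\sqrt{3914101} \approx 1978.4$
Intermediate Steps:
$d{\left(b \right)} = 1$
$\sqrt{3914100 + d{\left(- \frac{1042}{-1302} \right)}} = \sqrt{3914100 + 1} = \sqrt{3914101}$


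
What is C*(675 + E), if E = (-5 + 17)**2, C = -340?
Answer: -278460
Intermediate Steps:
E = 144 (E = 12**2 = 144)
C*(675 + E) = -340*(675 + 144) = -340*819 = -278460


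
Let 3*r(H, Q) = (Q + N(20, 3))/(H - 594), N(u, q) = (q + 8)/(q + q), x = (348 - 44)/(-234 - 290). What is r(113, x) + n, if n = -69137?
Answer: -78415048111/1134198 ≈ -69137.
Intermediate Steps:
x = -76/131 (x = 304/(-524) = 304*(-1/524) = -76/131 ≈ -0.58015)
N(u, q) = (8 + q)/(2*q) (N(u, q) = (8 + q)/((2*q)) = (8 + q)*(1/(2*q)) = (8 + q)/(2*q))
r(H, Q) = (11/6 + Q)/(3*(-594 + H)) (r(H, Q) = ((Q + (½)*(8 + 3)/3)/(H - 594))/3 = ((Q + (½)*(⅓)*11)/(-594 + H))/3 = ((Q + 11/6)/(-594 + H))/3 = ((11/6 + Q)/(-594 + H))/3 = (11/6 + Q)/(3*(-594 + H)))
r(113, x) + n = (11 + 6*(-76/131))/(18*(-594 + 113)) - 69137 = (1/18)*(11 - 456/131)/(-481) - 69137 = (1/18)*(-1/481)*(985/131) - 69137 = -985/1134198 - 69137 = -78415048111/1134198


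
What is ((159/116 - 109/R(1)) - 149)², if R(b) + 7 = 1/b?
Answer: 2029772809/121104 ≈ 16761.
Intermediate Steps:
R(b) = -7 + 1/b
((159/116 - 109/R(1)) - 149)² = ((159/116 - 109/(-7 + 1/1)) - 149)² = ((159*(1/116) - 109/(-7 + 1)) - 149)² = ((159/116 - 109/(-6)) - 149)² = ((159/116 - 109*(-⅙)) - 149)² = ((159/116 + 109/6) - 149)² = (6799/348 - 149)² = (-45053/348)² = 2029772809/121104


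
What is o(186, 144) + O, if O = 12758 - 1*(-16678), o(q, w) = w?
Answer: 29580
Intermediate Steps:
O = 29436 (O = 12758 + 16678 = 29436)
o(186, 144) + O = 144 + 29436 = 29580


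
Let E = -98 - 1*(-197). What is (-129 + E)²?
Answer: 900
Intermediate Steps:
E = 99 (E = -98 + 197 = 99)
(-129 + E)² = (-129 + 99)² = (-30)² = 900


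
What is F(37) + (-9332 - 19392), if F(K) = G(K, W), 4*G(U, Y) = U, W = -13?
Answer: -114859/4 ≈ -28715.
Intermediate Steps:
G(U, Y) = U/4
F(K) = K/4
F(37) + (-9332 - 19392) = (¼)*37 + (-9332 - 19392) = 37/4 - 28724 = -114859/4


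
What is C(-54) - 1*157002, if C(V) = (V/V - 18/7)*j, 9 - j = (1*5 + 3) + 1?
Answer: -157002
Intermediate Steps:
j = 0 (j = 9 - ((1*5 + 3) + 1) = 9 - ((5 + 3) + 1) = 9 - (8 + 1) = 9 - 1*9 = 9 - 9 = 0)
C(V) = 0 (C(V) = (V/V - 18/7)*0 = (1 - 18*⅐)*0 = (1 - 18/7)*0 = -11/7*0 = 0)
C(-54) - 1*157002 = 0 - 1*157002 = 0 - 157002 = -157002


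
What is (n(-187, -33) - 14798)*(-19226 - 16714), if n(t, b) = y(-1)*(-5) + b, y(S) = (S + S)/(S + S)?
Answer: 533205840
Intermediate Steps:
y(S) = 1 (y(S) = (2*S)/((2*S)) = (2*S)*(1/(2*S)) = 1)
n(t, b) = -5 + b (n(t, b) = 1*(-5) + b = -5 + b)
(n(-187, -33) - 14798)*(-19226 - 16714) = ((-5 - 33) - 14798)*(-19226 - 16714) = (-38 - 14798)*(-35940) = -14836*(-35940) = 533205840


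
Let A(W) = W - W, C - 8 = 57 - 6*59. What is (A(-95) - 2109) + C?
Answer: -2398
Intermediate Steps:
C = -289 (C = 8 + (57 - 6*59) = 8 + (57 - 354) = 8 - 297 = -289)
A(W) = 0
(A(-95) - 2109) + C = (0 - 2109) - 289 = -2109 - 289 = -2398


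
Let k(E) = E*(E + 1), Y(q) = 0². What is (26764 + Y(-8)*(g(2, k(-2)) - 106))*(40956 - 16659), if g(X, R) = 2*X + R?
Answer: 650284908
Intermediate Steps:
Y(q) = 0
k(E) = E*(1 + E)
g(X, R) = R + 2*X
(26764 + Y(-8)*(g(2, k(-2)) - 106))*(40956 - 16659) = (26764 + 0*((-2*(1 - 2) + 2*2) - 106))*(40956 - 16659) = (26764 + 0*((-2*(-1) + 4) - 106))*24297 = (26764 + 0*((2 + 4) - 106))*24297 = (26764 + 0*(6 - 106))*24297 = (26764 + 0*(-100))*24297 = (26764 + 0)*24297 = 26764*24297 = 650284908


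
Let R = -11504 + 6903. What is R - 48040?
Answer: -52641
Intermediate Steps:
R = -4601
R - 48040 = -4601 - 48040 = -52641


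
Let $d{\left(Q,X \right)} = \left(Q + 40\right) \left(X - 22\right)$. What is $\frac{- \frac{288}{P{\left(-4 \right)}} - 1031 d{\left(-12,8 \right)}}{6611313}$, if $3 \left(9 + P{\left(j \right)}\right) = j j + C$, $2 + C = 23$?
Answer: $\frac{2020328}{33056565} \approx 0.061117$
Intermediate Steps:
$d{\left(Q,X \right)} = \left(-22 + X\right) \left(40 + Q\right)$ ($d{\left(Q,X \right)} = \left(40 + Q\right) \left(-22 + X\right) = \left(-22 + X\right) \left(40 + Q\right)$)
$C = 21$ ($C = -2 + 23 = 21$)
$P{\left(j \right)} = -2 + \frac{j^{2}}{3}$ ($P{\left(j \right)} = -9 + \frac{j j + 21}{3} = -9 + \frac{j^{2} + 21}{3} = -9 + \frac{21 + j^{2}}{3} = -9 + \left(7 + \frac{j^{2}}{3}\right) = -2 + \frac{j^{2}}{3}$)
$\frac{- \frac{288}{P{\left(-4 \right)}} - 1031 d{\left(-12,8 \right)}}{6611313} = \frac{- \frac{288}{-2 + \frac{\left(-4\right)^{2}}{3}} - 1031 \left(-880 - -264 + 40 \cdot 8 - 96\right)}{6611313} = \left(- \frac{288}{-2 + \frac{1}{3} \cdot 16} - 1031 \left(-880 + 264 + 320 - 96\right)\right) \frac{1}{6611313} = \left(- \frac{288}{-2 + \frac{16}{3}} - -404152\right) \frac{1}{6611313} = \left(- \frac{288}{\frac{10}{3}} + 404152\right) \frac{1}{6611313} = \left(\left(-288\right) \frac{3}{10} + 404152\right) \frac{1}{6611313} = \left(- \frac{432}{5} + 404152\right) \frac{1}{6611313} = \frac{2020328}{5} \cdot \frac{1}{6611313} = \frac{2020328}{33056565}$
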